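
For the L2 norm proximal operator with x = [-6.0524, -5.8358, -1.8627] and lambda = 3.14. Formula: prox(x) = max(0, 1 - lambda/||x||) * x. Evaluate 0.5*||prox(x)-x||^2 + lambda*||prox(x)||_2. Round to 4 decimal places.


Step 1: Compute ||x||.
||x|| = 8.6115
Step 2: Compute scaling factor.
scale = max(0, 1 - 3.14/8.6115) = 0.6354
Step 3: prox(x) = [-3.8455, -3.7079, -1.1835]
||prox(x)|| = 5.4715
Step 4: Proximal objective.
0.5*||prox-x||^2 = 4.9298
lambda*||prox|| = 17.1805
Total = 22.1103


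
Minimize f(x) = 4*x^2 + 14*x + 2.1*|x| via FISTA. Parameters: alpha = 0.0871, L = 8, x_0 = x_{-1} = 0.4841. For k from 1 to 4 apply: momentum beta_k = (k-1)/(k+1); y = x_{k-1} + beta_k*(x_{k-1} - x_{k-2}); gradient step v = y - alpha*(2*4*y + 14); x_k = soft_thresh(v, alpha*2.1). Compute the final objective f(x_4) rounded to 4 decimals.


FISTA on f(x) = 4*x^2 + 14*x + 2.1*|x|
L = 8, alpha = 0.0871
Iteration 1: beta = 0.0, y = 0.4841 + 0.0*(0.4841 - 0.4841) = 0.4841
  grad(y) = 17.8728, v = y - alpha*grad = -1.0726
  prox(v) = soft_thresh(-1.0726, 0.1829) = -0.8897
Iteration 2: beta = 0.3333, y = -0.8897 + 0.3333*(-0.8897 - 0.4841) = -1.3476
  grad(y) = 3.2188, v = y - alpha*grad = -1.628
  prox(v) = soft_thresh(-1.628, 0.1829) = -1.4451
Iteration 3: beta = 0.5, y = -1.4451 + 0.5*(-1.4451 + 0.8897) = -1.7228
  grad(y) = 0.2177, v = y - alpha*grad = -1.7417
  prox(v) = soft_thresh(-1.7417, 0.1829) = -1.5588
Iteration 4: beta = 0.6, y = -1.5588 + 0.6*(-1.5588 + 1.4451) = -1.6271
  grad(y) = 0.9833, v = y - alpha*grad = -1.7127
  prox(v) = soft_thresh(-1.7127, 0.1829) = -1.5298
f(x_4) = 4*(-1.5298)^2 + 14*(-1.5298) + 2.1*|-1.5298| = -8.8435


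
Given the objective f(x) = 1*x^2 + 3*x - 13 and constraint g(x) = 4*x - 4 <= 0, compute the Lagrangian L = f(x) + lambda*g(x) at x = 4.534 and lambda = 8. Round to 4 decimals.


Step 1: Evaluate f(x).
f(4.534) = 1*4.534^2 + 3*4.534 - 13 = 21.1592
Step 2: Evaluate g(x).
g(4.534) = 4*4.534 - 4 = 14.136
Step 3: Compute Lagrangian.
L = 21.1592 + 8*14.136 = 134.2472


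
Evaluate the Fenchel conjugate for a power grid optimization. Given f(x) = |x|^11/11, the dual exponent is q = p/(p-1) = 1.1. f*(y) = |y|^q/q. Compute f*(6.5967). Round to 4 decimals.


The conjugate exponent q satisfies 1/p + 1/q = 1.
p = 11, so q = 11/(11 - 1) = 1.1
|y|^q = 6.5967^1.1 = 7.9664
f*(6.5967) = 7.9664 / 1.1 = 7.2421


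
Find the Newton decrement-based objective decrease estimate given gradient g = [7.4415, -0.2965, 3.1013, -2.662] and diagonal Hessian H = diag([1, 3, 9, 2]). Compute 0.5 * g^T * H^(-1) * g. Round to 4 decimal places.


Step 1: H is diagonal, so H^(-1) * g = [7.4415, -0.0988, 0.3446, -1.331].
Step 2: g^T H^(-1) g = sum_i g_i^2 / H_ii
  = (7.4415)^2/1 + (-0.2965)^2/3 + (3.1013)^2/9 + (-2.662)^2/2
  = 55.3759 + 0.0293 + 1.0687 + 3.5431 = 60.017
Step 3: Objective decrease = 0.5 * g^T H^(-1) g = 30.0085


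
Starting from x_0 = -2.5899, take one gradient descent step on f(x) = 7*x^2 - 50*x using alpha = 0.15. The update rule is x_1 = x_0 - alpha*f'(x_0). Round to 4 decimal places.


We compute the gradient at x_0 and apply the update.
f'(x) = 14*x - 50
f'(-2.5899) = 14*-2.5899 - 50 = -86.2586
x_1 = -2.5899 - 0.15*-86.2586 = 10.3489


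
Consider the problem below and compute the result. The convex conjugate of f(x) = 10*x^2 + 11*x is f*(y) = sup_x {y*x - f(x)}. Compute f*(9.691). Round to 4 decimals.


f*(y) = sup_x {y*x - a*x^2 - b*x} = sup_x {(y-b)*x - a*x^2}
FOC: (y - b) - 2a*x = 0 => x* = (y - b)/(2a)
x* = (9.691 - 11)/(2*10) = -0.0655
f*(9.691) = (y-b)^2/(4a) = (9.691 - 11)^2/(4*10)
= 1.7135/40 = 0.0428


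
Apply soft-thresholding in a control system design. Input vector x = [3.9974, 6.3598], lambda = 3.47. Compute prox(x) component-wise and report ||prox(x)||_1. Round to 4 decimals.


Soft-thresholding with lambda = 3.47:
prox(3.9974) = sign(3.9974)*max(|3.9974| - 3.47, 0) = 0.5274
prox(6.3598) = sign(6.3598)*max(|6.3598| - 3.47, 0) = 2.8898
prox(x) = [0.5274, 2.8898]
||prox(x)||_1 = 0.5274 + 2.8898 = 3.4172


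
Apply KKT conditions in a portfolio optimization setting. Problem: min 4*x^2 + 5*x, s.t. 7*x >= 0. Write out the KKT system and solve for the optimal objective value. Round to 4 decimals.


Step 1: Try lambda = 0 (constraint inactive).
x_unc = -5/(2*4) = -0.625
Check: 7*-0.625 = -4.375 < 0 -- violated!
Step 2: Constraint must be active: 7*x = 0
x* = 0/7 = 0.0
lambda = (2*4*0.0 + 5)/7 = 0.7143
Step 3: Compute optimal value.
f(x*) = 4*0.0^2 + 5*0.0 = 0.0


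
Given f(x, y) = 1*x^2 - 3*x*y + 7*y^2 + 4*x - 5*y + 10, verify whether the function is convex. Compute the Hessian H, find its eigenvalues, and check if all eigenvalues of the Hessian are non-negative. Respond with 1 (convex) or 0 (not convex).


The Hessian of f(x,y) = 1*x^2 - 3*x*y + 7*y^2 + 4*x - 5*y + 10 is:
H = [[2, -3], [-3, 14]]
Trace = 2 + 14 = 16
Determinant = 2*14 - (-3)^2 = 19
Discriminant = (16)^2 - 4*19 = 180.0
Eigenvalues: lambda_1 = 1.2918, lambda_2 = 14.7082
The function is convex.

1


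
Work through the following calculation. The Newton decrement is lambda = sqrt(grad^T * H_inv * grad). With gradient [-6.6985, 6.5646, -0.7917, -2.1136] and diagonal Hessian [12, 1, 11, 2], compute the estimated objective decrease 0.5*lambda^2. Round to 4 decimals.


Step 1: H is diagonal, so H^(-1) * g = [-0.5582, 6.5646, -0.072, -1.0568].
Step 2: g^T H^(-1) g = sum_i g_i^2 / H_ii
  = (-6.6985)^2/12 + (6.5646)^2/1 + (-0.7917)^2/11 + (-2.1136)^2/2
  = 3.7392 + 43.094 + 0.057 + 2.2337 = 49.1238
Step 3: Objective decrease = 0.5 * g^T H^(-1) g = 24.5619


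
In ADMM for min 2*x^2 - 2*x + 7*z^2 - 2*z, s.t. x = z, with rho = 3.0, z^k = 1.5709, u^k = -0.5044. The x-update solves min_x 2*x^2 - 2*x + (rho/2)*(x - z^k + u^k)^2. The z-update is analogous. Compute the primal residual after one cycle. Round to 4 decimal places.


ADMM iteration with rho = 3.0, z^k = 1.5709, u^k = -0.5044
Step 1: x-update.
Minimize 2*x^2 - 2*x + (3.0/2)*(x - 1.5709 - 0.5044)^2
FOC: (2*2 + 3.0)*x = 2 + 3.0*(1.5709 + 0.5044)
x^{k+1} = 1.1751
Step 2: z-update.
Minimize 7*z^2 - 2*z + (3.0/2)*(1.1751 - z - 0.5044)^2
FOC: (2*7 + 3.0)*z = 2 + 3.0*(1.1751 - 0.5044)
z^{k+1} = 0.236
Step 3: u-update.
u^{k+1} = -0.5044 + 1.1751 - 0.236 = 0.4347
Step 4: Primal residual = |1.1751 - 0.236| = 0.9391


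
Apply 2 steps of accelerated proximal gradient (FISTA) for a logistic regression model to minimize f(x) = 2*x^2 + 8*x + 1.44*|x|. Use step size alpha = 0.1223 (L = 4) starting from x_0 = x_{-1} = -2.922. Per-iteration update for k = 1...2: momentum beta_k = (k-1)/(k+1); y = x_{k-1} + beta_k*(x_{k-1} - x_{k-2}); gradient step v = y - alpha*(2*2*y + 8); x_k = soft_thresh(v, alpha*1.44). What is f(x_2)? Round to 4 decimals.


FISTA on f(x) = 2*x^2 + 8*x + 1.44*|x|
L = 4, alpha = 0.1223
Iteration 1: beta = 0.0, y = -2.922 + 0.0*(-2.922 + 2.922) = -2.922
  grad(y) = -3.688, v = y - alpha*grad = -2.471
  prox(v) = soft_thresh(-2.471, 0.1761) = -2.2948
Iteration 2: beta = 0.3333, y = -2.2948 + 0.3333*(-2.2948 + 2.922) = -2.0858
  grad(y) = -0.3432, v = y - alpha*grad = -2.0438
  prox(v) = soft_thresh(-2.0438, 0.1761) = -1.8677
f(x_2) = 2*(-1.8677)^2 + 8*(-1.8677) + 1.44*|-1.8677| = -5.2755


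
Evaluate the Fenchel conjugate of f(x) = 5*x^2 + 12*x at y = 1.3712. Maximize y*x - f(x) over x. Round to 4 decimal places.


f*(y) = sup_x {y*x - a*x^2 - b*x} = sup_x {(y-b)*x - a*x^2}
FOC: (y - b) - 2a*x = 0 => x* = (y - b)/(2a)
x* = (1.3712 - 12)/(2*5) = -1.0629
f*(1.3712) = (y-b)^2/(4a) = (1.3712 - 12)^2/(4*5)
= 112.9714/20 = 5.6486


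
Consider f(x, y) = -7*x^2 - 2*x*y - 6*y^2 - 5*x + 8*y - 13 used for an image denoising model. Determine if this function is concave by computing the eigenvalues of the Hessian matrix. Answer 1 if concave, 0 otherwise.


The Hessian of f(x,y) = -7*x^2 - 2*x*y - 6*y^2 - 5*x + 8*y - 13 is:
H = [[-14, -2], [-2, -12]]
Trace = -14 - 12 = -26
Determinant = -14*-12 - (-2)^2 = 164
Discriminant = (-26)^2 - 4*164 = 20.0
Eigenvalues: lambda_1 = -15.2361, lambda_2 = -10.7639
The function is concave.

1


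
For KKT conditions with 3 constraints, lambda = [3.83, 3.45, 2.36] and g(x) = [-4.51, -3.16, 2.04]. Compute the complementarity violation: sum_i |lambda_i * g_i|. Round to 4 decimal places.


KKT complementary slackness check:
lambda_1 * g_1 = 3.83 * -4.51 = -17.2733
lambda_2 * g_2 = 3.45 * -3.16 = -10.902
lambda_3 * g_3 = 2.36 * 2.04 = 4.8144
Total violation = 17.2733 + 10.902 + 4.8144 = 32.9897


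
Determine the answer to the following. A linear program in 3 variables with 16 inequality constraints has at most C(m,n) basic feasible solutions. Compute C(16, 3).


Each vertex corresponds to some choice of n active constraints out of m, so the number of vertices is at most C(m, n) = m! / (n!(m-n)!).
m = 16, n = 3
Numerator: 16 * 15 * 14
Denominator: 3! = 6
C(16, 3) = 560


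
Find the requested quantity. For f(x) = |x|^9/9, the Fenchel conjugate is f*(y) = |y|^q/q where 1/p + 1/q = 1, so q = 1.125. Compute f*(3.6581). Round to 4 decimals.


The conjugate exponent q satisfies 1/p + 1/q = 1.
p = 9, so q = 9/(9 - 1) = 1.125
|y|^q = 3.6581^1.125 = 4.3019
f*(3.6581) = 4.3019 / 1.125 = 3.8239


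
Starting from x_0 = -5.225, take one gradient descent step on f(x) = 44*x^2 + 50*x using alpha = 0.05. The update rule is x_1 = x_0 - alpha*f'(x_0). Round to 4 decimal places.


We compute the gradient at x_0 and apply the update.
f'(x) = 88*x + 50
f'(-5.225) = 88*-5.225 + 50 = -409.8
x_1 = -5.225 - 0.05*-409.8 = 15.265


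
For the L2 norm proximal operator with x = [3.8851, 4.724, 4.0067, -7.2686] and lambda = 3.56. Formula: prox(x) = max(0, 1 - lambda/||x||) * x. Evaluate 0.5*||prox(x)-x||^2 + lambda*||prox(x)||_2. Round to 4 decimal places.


Step 1: Compute ||x||.
||x|| = 10.31
Step 2: Compute scaling factor.
scale = max(0, 1 - 3.56/10.31) = 0.6547
Step 3: prox(x) = [2.5436, 3.0928, 2.6232, -4.7588]
||prox(x)|| = 6.75
Step 4: Proximal objective.
0.5*||prox-x||^2 = 6.3368
lambda*||prox|| = 24.03
Total = 30.3668


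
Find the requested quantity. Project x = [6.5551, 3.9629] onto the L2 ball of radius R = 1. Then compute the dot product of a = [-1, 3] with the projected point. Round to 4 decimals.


Step 1: Compute ||x|| (intermediates to 6 decimals).
||x|| = sqrt(6.5551^2 + 3.9629^2) = 7.65989
Step 2: Project.
Since ||x|| > R, scale = R/||x|| = 1/7.65989 = 0.13055, proj(x) = scale * x
proj(x) = [0.855768, 0.517357]
Step 3: Dot product.
a^T * proj(x) = -1*0.855768 + 3*0.517357 = 0.6963


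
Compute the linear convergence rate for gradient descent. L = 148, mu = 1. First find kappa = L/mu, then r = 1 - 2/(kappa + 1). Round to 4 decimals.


Step 1: Compute the condition number.
kappa = L/mu = 148/1 = 148.0
Step 2: Compute the convergence rate.
r = 1 - 2/(kappa + 1) = 1 - 2*mu/(L + mu) = (L - mu)/(L + mu) = 147/149 = 0.9866


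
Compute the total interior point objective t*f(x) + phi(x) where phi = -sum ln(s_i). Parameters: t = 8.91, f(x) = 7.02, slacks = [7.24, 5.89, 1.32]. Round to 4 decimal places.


Step 1: Compute log-barrier.
ln values: [1.9796, 1.7733, 0.2776]
phi = -(1.9796 + 1.7733 + 0.2776) = -4.0305
Step 2: Compute augmented objective.
t*f(x) = 8.91*7.02 = 62.5482
Total = 62.5482 - 4.0305 = 58.5177


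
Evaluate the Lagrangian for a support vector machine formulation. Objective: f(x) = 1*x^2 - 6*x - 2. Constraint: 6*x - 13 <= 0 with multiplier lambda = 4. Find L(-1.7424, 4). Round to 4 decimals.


Step 1: Evaluate f(x).
f(-1.7424) = 1*(-1.7424)^2 - 6*(-1.7424) - 2 = 11.4904
Step 2: Evaluate g(x).
g(-1.7424) = 6*-1.7424 - 13 = -23.4544
Step 3: Compute Lagrangian.
L = 11.4904 + 4*-23.4544 = -82.3272


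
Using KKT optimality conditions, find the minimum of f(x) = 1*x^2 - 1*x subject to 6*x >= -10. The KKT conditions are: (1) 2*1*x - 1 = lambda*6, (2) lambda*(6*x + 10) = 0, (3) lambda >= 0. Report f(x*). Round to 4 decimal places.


Step 1: Try lambda = 0 (constraint inactive).
Stationarity: 2*1*x - 1 = 0
x* = 1/(2*1) = 0.5
Check constraint: 6*0.5 = 3.0 >= -10 -- satisfied.
Step 2: Compute optimal value.
f(x*) = 1*0.5^2 - 1*0.5 = -0.25


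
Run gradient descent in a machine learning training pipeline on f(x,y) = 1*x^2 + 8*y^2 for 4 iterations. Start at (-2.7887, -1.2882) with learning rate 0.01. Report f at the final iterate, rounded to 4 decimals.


Gradient descent on f(x,y) = 1*x^2 + 8*y^2.
Starting point: (-2.7887, -1.2882), alpha = 0.01
Step 1: grad_x = 2*1*-2.7887 = -5.5774, grad_y = 2*8*-1.2882 = -20.6112
  x_1 = -2.7887 - 0.01*-5.5774 = -2.7329
  y_1 = -1.2882 - 0.01*-20.6112 = -1.0821
Step 2: grad_x = 2*1*-2.7329 = -5.4659, grad_y = 2*8*-1.0821 = -17.3134
  x_2 = -2.7329 - 0.01*-5.4659 = -2.6783
  y_2 = -1.0821 - 0.01*-17.3134 = -0.909
Step 3: grad_x = 2*1*-2.6783 = -5.3565, grad_y = 2*8*-0.909 = -14.5433
  x_3 = -2.6783 - 0.01*-5.3565 = -2.6247
  y_3 = -0.909 - 0.01*-14.5433 = -0.7635
Step 4: grad_x = 2*1*-2.6247 = -5.2494, grad_y = 2*8*-0.7635 = -12.2163
  x_4 = -2.6247 - 0.01*-5.2494 = -2.5722
  y_4 = -0.7635 - 0.01*-12.2163 = -0.6414
f(-2.5722, -0.6414) = 1*(-2.5722)^2 + 8*(-0.6414)^2 = 9.907


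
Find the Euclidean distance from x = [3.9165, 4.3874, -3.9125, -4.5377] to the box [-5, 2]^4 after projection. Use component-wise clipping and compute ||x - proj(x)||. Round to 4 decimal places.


Project each component onto [-5, 2].
clip(3.9165) = 2.0, clip(4.3874) = 2.0, clip(-3.9125) = -3.9125, clip(-4.5377) = -4.5377
Projection = [2.0, 2.0, -3.9125, -4.5377]
Squared diffs: [3.673, 5.6997, 0.0, 0.0]
Distance = sqrt(9.3727) = 3.0615


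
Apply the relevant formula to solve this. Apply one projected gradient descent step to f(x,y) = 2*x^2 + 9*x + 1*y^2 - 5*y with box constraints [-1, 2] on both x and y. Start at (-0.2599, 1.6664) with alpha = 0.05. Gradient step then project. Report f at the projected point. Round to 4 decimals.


Step 1: Compute gradient at (-0.2599, 1.6664).
grad_x = 2*2*-0.2599 + 9 = 7.9604
grad_y = 2*1*1.6664 - 5 = -1.6672
Step 2: Gradient step.
x_raw = -0.2599 - 0.05*7.9604 = -0.6579
y_raw = 1.6664 - 0.05*-1.6672 = 1.7498
Step 3: Project onto [-1, 2].
x_proj = clip(-0.6579) = -0.6579
y_proj = clip(1.7498) = 1.7498
Step 4: Evaluate f.
f(-0.6579, 1.7498) = -10.7427


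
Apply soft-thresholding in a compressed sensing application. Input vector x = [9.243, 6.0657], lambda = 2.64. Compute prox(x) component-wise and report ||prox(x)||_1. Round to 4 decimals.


Soft-thresholding with lambda = 2.64:
prox(9.243) = sign(9.243)*max(|9.243| - 2.64, 0) = 6.603
prox(6.0657) = sign(6.0657)*max(|6.0657| - 2.64, 0) = 3.4257
prox(x) = [6.603, 3.4257]
||prox(x)||_1 = 6.603 + 3.4257 = 10.0287


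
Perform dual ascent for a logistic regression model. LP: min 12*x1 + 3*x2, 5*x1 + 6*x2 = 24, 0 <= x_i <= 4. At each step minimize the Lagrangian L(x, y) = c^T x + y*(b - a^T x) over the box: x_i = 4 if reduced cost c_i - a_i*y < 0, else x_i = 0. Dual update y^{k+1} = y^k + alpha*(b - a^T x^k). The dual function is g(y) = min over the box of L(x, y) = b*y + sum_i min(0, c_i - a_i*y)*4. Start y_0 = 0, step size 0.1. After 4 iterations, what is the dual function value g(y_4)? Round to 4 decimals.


Dual ascent for LP: min 12*x1 + 3*x2, 5*x1 + 6*x2 = 24, 0 <= x_i <= 4
Step 1: y^k = 0.0, reduced costs: (12.0, 3.0)
  x^k = (0.0, 0.0), subgradient = b - a^T x = 24.0
  y^{k+1} = 0.0 + 0.1*24.0 = 2.4
Step 2: y^k = 2.4, reduced costs: (0.0, -11.4)
  x^k = (0.0, 4.0), subgradient = b - a^T x = 0.0
  y^{k+1} = 2.4 + 0.1*0.0 = 2.4
Step 3: y^k = 2.4, reduced costs: (0.0, -11.4)
  x^k = (0.0, 4.0), subgradient = b - a^T x = 0.0
  y^{k+1} = 2.4 + 0.1*0.0 = 2.4
Step 4: y^k = 2.4, reduced costs: (0.0, -11.4)
  x^k = (0.0, 4.0), subgradient = b - a^T x = 0.0
  y^{k+1} = 2.4 + 0.1*0.0 = 2.4
Dual objective at y_4 = 2.4: reduced costs (0.0, -11.4), box minimizer x = (0.0, 4.0)
g(y_4) = b*y + (c1 - a1*y)*x1 + (c2 - a2*y)*x2 = 24*2.4 + 0.0*0.0 + (-11.4)*4.0 = 57.6 + 0.0 - 45.6 = 12.0


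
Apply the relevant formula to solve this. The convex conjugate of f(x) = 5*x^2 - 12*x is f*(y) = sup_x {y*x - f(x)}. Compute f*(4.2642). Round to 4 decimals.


f*(y) = sup_x {y*x - a*x^2 - b*x} = sup_x {(y-b)*x - a*x^2}
FOC: (y - b) - 2a*x = 0 => x* = (y - b)/(2a)
x* = (4.2642 + 12)/(2*5) = 1.6264
f*(4.2642) = (y-b)^2/(4a) = (4.2642 + 12)^2/(4*5)
= 264.5242/20 = 13.2262


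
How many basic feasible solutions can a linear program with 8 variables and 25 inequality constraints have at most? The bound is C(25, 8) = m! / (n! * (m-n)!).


Each vertex corresponds to some choice of n active constraints out of m, so the number of vertices is at most C(m, n) = m! / (n!(m-n)!).
m = 25, n = 8
Numerator: 25 * 24 * 23 * 22 * 21 * 20 * 19 * 18
Denominator: 8! = 40320
C(25, 8) = 1081575


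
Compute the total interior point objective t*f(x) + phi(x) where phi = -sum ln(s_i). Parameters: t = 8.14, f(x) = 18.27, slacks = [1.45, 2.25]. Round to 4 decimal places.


Step 1: Compute log-barrier.
ln values: [0.3716, 0.8109]
phi = -(0.3716 + 0.8109) = -1.1825
Step 2: Compute augmented objective.
t*f(x) = 8.14*18.27 = 148.7178
Total = 148.7178 - 1.1825 = 147.5353


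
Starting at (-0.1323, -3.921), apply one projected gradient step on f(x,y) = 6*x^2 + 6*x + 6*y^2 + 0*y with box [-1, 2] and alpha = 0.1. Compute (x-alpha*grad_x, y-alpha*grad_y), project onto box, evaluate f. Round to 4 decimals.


Step 1: Compute gradient at (-0.1323, -3.921).
grad_x = 2*6*-0.1323 + 6 = 4.4124
grad_y = 2*6*-3.921 + 0 = -47.052
Step 2: Gradient step.
x_raw = -0.1323 - 0.1*4.4124 = -0.5735
y_raw = -3.921 - 0.1*-47.052 = 0.7842
Step 3: Project onto [-1, 2].
x_proj = clip(-0.5735) = -0.5735
y_proj = clip(0.7842) = 0.7842
Step 4: Evaluate f.
f(-0.5735, 0.7842) = 2.2223


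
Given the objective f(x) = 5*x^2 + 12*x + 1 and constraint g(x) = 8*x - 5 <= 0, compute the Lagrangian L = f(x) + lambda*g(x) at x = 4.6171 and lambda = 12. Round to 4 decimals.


Step 1: Evaluate f(x).
f(4.6171) = 5*4.6171^2 + 12*4.6171 + 1 = 162.9933
Step 2: Evaluate g(x).
g(4.6171) = 8*4.6171 - 5 = 31.9368
Step 3: Compute Lagrangian.
L = 162.9933 + 12*31.9368 = 546.2349


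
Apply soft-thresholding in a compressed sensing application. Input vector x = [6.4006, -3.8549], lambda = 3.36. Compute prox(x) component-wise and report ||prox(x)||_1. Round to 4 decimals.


Soft-thresholding with lambda = 3.36:
prox(6.4006) = sign(6.4006)*max(|6.4006| - 3.36, 0) = 3.0406
prox(-3.8549) = sign(-3.8549)*max(|-3.8549| - 3.36, 0) = -0.4949
prox(x) = [3.0406, -0.4949]
||prox(x)||_1 = 3.0406 + 0.4949 = 3.5355


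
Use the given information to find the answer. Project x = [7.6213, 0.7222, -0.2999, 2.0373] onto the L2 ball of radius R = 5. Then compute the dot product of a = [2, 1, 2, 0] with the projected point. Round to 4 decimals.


Step 1: Compute ||x|| (intermediates to 6 decimals).
||x|| = sqrt(7.6213^2 + 0.7222^2 + (-0.2999)^2 + 2.0373^2) = 7.927567
Step 2: Project.
Since ||x|| > R, scale = R/||x|| = 5/7.927567 = 0.630711, proj(x) = scale * x
proj(x) = [4.806838, 0.455499, -0.18915, 1.284948]
Step 3: Dot product.
a^T * proj(x) = 2*4.806838 + 1*0.455499 + 2*(-0.18915) + 0*1.284948 = 9.6909


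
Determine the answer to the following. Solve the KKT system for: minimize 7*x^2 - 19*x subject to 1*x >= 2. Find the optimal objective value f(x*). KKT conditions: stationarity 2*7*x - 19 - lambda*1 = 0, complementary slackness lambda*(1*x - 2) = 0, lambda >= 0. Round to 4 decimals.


Step 1: Try lambda = 0 (constraint inactive).
x_unc = 19/(2*7) = 1.3571
Check: 1*1.3571 = 1.3571 < 2 -- violated!
Step 2: Constraint must be active: 1*x = 2
x* = 2/1 = 2.0
lambda = (2*7*2.0 - 19)/1 = 9.0
Step 3: Compute optimal value.
f(x*) = 7*2.0^2 - 19*2.0 = -10.0


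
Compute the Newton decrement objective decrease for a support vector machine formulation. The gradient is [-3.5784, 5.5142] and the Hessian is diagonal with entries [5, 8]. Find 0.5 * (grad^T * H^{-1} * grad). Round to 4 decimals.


Step 1: H is diagonal, so H^(-1) * g = [-0.7157, 0.6893].
Step 2: g^T H^(-1) g = sum_i g_i^2 / H_ii
  = (-3.5784)^2/5 + (5.5142)^2/8
  = 2.561 + 3.8008 = 6.3618
Step 3: Objective decrease = 0.5 * g^T H^(-1) g = 3.1809


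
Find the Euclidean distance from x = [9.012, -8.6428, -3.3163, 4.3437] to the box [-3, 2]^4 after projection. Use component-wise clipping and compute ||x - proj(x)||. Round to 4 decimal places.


Project each component onto [-3, 2].
clip(9.012) = 2.0, clip(-8.6428) = -3.0, clip(-3.3163) = -3.0, clip(4.3437) = 2.0
Projection = [2.0, -3.0, -3.0, 2.0]
Squared diffs: [49.1681, 31.8412, 0.1, 5.4929]
Distance = sqrt(86.6022) = 9.306


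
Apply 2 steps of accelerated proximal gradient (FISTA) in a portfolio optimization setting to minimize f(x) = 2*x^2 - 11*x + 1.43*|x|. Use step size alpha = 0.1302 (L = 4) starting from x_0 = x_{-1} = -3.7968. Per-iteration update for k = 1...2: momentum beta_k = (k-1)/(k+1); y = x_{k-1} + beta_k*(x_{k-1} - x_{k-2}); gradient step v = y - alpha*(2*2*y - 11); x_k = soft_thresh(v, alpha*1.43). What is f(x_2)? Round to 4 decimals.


FISTA on f(x) = 2*x^2 - 11*x + 1.43*|x|
L = 4, alpha = 0.1302
Iteration 1: beta = 0.0, y = -3.7968 + 0.0*(-3.7968 + 3.7968) = -3.7968
  grad(y) = -26.1872, v = y - alpha*grad = -0.3872
  prox(v) = soft_thresh(-0.3872, 0.1862) = -0.201
Iteration 2: beta = 0.3333, y = -0.201 + 0.3333*(-0.201 + 3.7968) = 0.9975
  grad(y) = -7.0098, v = y - alpha*grad = 1.9102
  prox(v) = soft_thresh(1.9102, 0.1862) = 1.724
f(x_2) = 2*1.724^2 - 11*1.724 + 1.43*|1.724| = -10.5544


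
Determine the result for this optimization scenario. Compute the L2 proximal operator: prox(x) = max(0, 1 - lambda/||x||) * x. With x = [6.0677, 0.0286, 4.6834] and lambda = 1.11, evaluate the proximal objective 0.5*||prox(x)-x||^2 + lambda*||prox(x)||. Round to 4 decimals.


Step 1: Compute ||x||.
||x|| = 7.665
Step 2: Compute scaling factor.
scale = max(0, 1 - 1.11/7.665) = 0.8552
Step 3: prox(x) = [5.189, 0.0245, 4.0052]
||prox(x)|| = 6.555
Step 4: Proximal objective.
0.5*||prox-x||^2 = 0.6161
lambda*||prox|| = 7.2761
Total = 7.8921


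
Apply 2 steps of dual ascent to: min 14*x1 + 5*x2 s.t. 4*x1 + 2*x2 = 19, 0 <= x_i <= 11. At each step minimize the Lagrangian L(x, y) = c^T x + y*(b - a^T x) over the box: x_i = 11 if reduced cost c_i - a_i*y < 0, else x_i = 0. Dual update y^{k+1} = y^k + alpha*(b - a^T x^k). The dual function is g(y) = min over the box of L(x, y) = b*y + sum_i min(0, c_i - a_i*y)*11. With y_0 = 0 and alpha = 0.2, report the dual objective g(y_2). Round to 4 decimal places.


Dual ascent for LP: min 14*x1 + 5*x2, 4*x1 + 2*x2 = 19, 0 <= x_i <= 11
Step 1: y^k = 0.0, reduced costs: (14.0, 5.0)
  x^k = (0.0, 0.0), subgradient = b - a^T x = 19.0
  y^{k+1} = 0.0 + 0.2*19.0 = 3.8
Step 2: y^k = 3.8, reduced costs: (-1.2, -2.6)
  x^k = (11.0, 11.0), subgradient = b - a^T x = -47.0
  y^{k+1} = 3.8 + 0.2*-47.0 = -5.6
Dual objective at y_2 = -5.6: reduced costs (36.4, 16.2), box minimizer x = (0.0, 0.0)
g(y_2) = b*y + (c1 - a1*y)*x1 + (c2 - a2*y)*x2 = 19*(-5.6) + 36.4*0.0 + 16.2*0.0 = -106.4 + 0.0 + 0.0 = -106.4


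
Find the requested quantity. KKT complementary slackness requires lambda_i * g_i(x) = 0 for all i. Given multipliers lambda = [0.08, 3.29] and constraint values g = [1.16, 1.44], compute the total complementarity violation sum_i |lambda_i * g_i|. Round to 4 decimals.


KKT complementary slackness check:
lambda_1 * g_1 = 0.08 * 1.16 = 0.0928
lambda_2 * g_2 = 3.29 * 1.44 = 4.7376
Total violation = 0.0928 + 4.7376 = 4.8304


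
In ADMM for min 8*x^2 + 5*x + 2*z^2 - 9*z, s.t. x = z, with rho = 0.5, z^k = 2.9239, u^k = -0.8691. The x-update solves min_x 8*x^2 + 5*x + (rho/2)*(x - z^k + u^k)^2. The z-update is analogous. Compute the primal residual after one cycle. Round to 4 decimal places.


ADMM iteration with rho = 0.5, z^k = 2.9239, u^k = -0.8691
Step 1: x-update.
Minimize 8*x^2 + 5*x + (0.5/2)*(x - 2.9239 - 0.8691)^2
FOC: (2*8 + 0.5)*x = -5 + 0.5*(2.9239 + 0.8691)
x^{k+1} = -0.1881
Step 2: z-update.
Minimize 2*z^2 - 9*z + (0.5/2)*(-0.1881 - z - 0.8691)^2
FOC: (2*2 + 0.5)*z = 9 + 0.5*(-0.1881 - 0.8691)
z^{k+1} = 1.8825
Step 3: u-update.
u^{k+1} = -0.8691 - 0.1881 - 1.8825 = -2.9397
Step 4: Primal residual = |-0.1881 - 1.8825| = 2.0706


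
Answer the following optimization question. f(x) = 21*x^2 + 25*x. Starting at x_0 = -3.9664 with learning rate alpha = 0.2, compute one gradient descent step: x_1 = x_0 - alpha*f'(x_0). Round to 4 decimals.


We compute the gradient at x_0 and apply the update.
f'(x) = 42*x + 25
f'(-3.9664) = 42*-3.9664 + 25 = -141.5888
x_1 = -3.9664 - 0.2*-141.5888 = 24.3514


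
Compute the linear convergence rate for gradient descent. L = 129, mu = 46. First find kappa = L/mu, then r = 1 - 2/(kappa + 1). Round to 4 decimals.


Step 1: Compute the condition number.
kappa = L/mu = 129/46 = 2.8043
Step 2: Compute the convergence rate.
r = 1 - 2/(kappa + 1) = 1 - 2*mu/(L + mu) = (L - mu)/(L + mu) = 83/175 = 0.4743


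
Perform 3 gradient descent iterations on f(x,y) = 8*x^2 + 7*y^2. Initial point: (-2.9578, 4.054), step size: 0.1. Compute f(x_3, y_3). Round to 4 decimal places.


Gradient descent on f(x,y) = 8*x^2 + 7*y^2.
Starting point: (-2.9578, 4.054), alpha = 0.1
Step 1: grad_x = 2*8*-2.9578 = -47.3248, grad_y = 2*7*4.054 = 56.756
  x_1 = -2.9578 - 0.1*-47.3248 = 1.7747
  y_1 = 4.054 - 0.1*56.756 = -1.6216
Step 2: grad_x = 2*8*1.7747 = 28.3949, grad_y = 2*7*-1.6216 = -22.7024
  x_2 = 1.7747 - 0.1*28.3949 = -1.0648
  y_2 = -1.6216 - 0.1*-22.7024 = 0.6486
Step 3: grad_x = 2*8*-1.0648 = -17.0369, grad_y = 2*7*0.6486 = 9.081
  x_3 = -1.0648 - 0.1*-17.0369 = 0.6389
  y_3 = 0.6486 - 0.1*9.081 = -0.2595
f(0.6389, -0.2595) = 8*0.6389^2 + 7*(-0.2595)^2 = 3.7366


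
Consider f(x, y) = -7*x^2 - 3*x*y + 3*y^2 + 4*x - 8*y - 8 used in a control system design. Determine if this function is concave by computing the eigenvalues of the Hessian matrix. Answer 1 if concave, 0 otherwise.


The Hessian of f(x,y) = -7*x^2 - 3*x*y + 3*y^2 + 4*x - 8*y - 8 is:
H = [[-14, -3], [-3, 6]]
Trace = -14 + 6 = -8
Determinant = -14*6 - (-3)^2 = -93
Discriminant = (-8)^2 - 4*-93 = 436.0
Eigenvalues: lambda_1 = -14.4403, lambda_2 = 6.4403
The function is not concave.

0


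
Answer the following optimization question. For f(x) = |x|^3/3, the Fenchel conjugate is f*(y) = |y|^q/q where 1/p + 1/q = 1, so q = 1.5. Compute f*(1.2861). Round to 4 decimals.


The conjugate exponent q satisfies 1/p + 1/q = 1.
p = 3, so q = 3/(3 - 1) = 1.5
|y|^q = 1.2861^1.5 = 1.4585
f*(1.2861) = 1.4585 / 1.5 = 0.9723


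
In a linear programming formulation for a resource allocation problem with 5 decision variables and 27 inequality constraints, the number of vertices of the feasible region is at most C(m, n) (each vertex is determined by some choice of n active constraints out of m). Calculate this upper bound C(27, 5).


Each vertex corresponds to some choice of n active constraints out of m, so the number of vertices is at most C(m, n) = m! / (n!(m-n)!).
m = 27, n = 5
Numerator: 27 * 26 * 25 * 24 * 23
Denominator: 5! = 120
C(27, 5) = 80730


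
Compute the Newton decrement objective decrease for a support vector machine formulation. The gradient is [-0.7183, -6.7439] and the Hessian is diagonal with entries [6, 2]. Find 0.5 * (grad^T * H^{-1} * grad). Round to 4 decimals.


Step 1: H is diagonal, so H^(-1) * g = [-0.1197, -3.372].
Step 2: g^T H^(-1) g = sum_i g_i^2 / H_ii
  = (-0.7183)^2/6 + (-6.7439)^2/2
  = 0.086 + 22.7401 = 22.8261
Step 3: Objective decrease = 0.5 * g^T H^(-1) g = 11.413


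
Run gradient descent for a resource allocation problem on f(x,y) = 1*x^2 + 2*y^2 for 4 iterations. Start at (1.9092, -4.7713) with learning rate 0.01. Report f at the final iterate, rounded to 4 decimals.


Gradient descent on f(x,y) = 1*x^2 + 2*y^2.
Starting point: (1.9092, -4.7713), alpha = 0.01
Step 1: grad_x = 2*1*1.9092 = 3.8184, grad_y = 2*2*-4.7713 = -19.0852
  x_1 = 1.9092 - 0.01*3.8184 = 1.871
  y_1 = -4.7713 - 0.01*-19.0852 = -4.5804
Step 2: grad_x = 2*1*1.871 = 3.742, grad_y = 2*2*-4.5804 = -18.3218
  x_2 = 1.871 - 0.01*3.742 = 1.8336
  y_2 = -4.5804 - 0.01*-18.3218 = -4.3972
Step 3: grad_x = 2*1*1.8336 = 3.6672, grad_y = 2*2*-4.3972 = -17.5889
  x_3 = 1.8336 - 0.01*3.6672 = 1.7969
  y_3 = -4.3972 - 0.01*-17.5889 = -4.2213
Step 4: grad_x = 2*1*1.7969 = 3.5938, grad_y = 2*2*-4.2213 = -16.8854
  x_4 = 1.7969 - 0.01*3.5938 = 1.761
  y_4 = -4.2213 - 0.01*-16.8854 = -4.0525
f(1.761, -4.0525) = 1*1.761^2 + 2*(-4.0525)^2 = 35.9464


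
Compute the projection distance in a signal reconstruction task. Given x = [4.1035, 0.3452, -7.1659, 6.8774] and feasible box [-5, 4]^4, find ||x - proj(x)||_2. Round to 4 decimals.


Project each component onto [-5, 4].
clip(4.1035) = 4.0, clip(0.3452) = 0.3452, clip(-7.1659) = -5.0, clip(6.8774) = 4.0
Projection = [4.0, 0.3452, -5.0, 4.0]
Squared diffs: [0.0107, 0.0, 4.6911, 8.2794]
Distance = sqrt(12.9812) = 3.603


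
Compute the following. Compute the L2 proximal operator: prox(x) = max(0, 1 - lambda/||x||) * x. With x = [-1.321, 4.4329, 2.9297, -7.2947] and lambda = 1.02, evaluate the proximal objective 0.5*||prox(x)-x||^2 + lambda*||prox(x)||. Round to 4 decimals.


Step 1: Compute ||x||.
||x|| = 9.1209
Step 2: Compute scaling factor.
scale = max(0, 1 - 1.02/9.1209) = 0.8882
Step 3: prox(x) = [-1.1733, 3.9372, 2.6021, -6.4789]
||prox(x)|| = 8.1009
Step 4: Proximal objective.
0.5*||prox-x||^2 = 0.5202
lambda*||prox|| = 8.2629
Total = 8.7832


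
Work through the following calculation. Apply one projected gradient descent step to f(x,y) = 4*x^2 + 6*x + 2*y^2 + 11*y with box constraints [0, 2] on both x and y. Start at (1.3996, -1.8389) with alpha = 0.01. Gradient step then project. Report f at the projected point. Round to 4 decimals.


Step 1: Compute gradient at (1.3996, -1.8389).
grad_x = 2*4*1.3996 + 6 = 17.1968
grad_y = 2*2*-1.8389 + 11 = 3.6444
Step 2: Gradient step.
x_raw = 1.3996 - 0.01*17.1968 = 1.2276
y_raw = -1.8389 - 0.01*3.6444 = -1.8753
Step 3: Project onto [0, 2].
x_proj = clip(1.2276) = 1.2276
y_proj = clip(-1.8753) = 0.0
Step 4: Evaluate f.
f(1.2276, 0.0) = 13.3941


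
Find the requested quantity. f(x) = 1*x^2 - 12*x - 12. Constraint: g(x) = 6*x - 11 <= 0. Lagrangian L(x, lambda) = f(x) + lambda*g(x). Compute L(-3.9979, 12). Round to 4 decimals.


Step 1: Evaluate f(x).
f(-3.9979) = 1*(-3.9979)^2 - 12*(-3.9979) - 12 = 51.958
Step 2: Evaluate g(x).
g(-3.9979) = 6*-3.9979 - 11 = -34.9874
Step 3: Compute Lagrangian.
L = 51.958 + 12*-34.9874 = -367.8908


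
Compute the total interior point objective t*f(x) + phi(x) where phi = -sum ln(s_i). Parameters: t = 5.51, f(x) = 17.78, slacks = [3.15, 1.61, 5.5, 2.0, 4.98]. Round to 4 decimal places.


Step 1: Compute log-barrier.
ln values: [1.1474, 0.4762, 1.7047, 0.6931, 1.6054]
phi = -(1.1474 + 0.4762 + 1.7047 + 0.6931 + 1.6054) = -5.627
Step 2: Compute augmented objective.
t*f(x) = 5.51*17.78 = 97.9678
Total = 97.9678 - 5.627 = 92.3408


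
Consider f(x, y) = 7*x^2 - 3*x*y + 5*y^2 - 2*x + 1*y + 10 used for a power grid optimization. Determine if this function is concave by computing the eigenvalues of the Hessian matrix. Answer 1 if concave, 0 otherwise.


The Hessian of f(x,y) = 7*x^2 - 3*x*y + 5*y^2 - 2*x + 1*y + 10 is:
H = [[14, -3], [-3, 10]]
Trace = 14 + 10 = 24
Determinant = 14*10 - (-3)^2 = 131
Discriminant = (24)^2 - 4*131 = 52.0
Eigenvalues: lambda_1 = 8.3944, lambda_2 = 15.6056
The function is not concave.

0


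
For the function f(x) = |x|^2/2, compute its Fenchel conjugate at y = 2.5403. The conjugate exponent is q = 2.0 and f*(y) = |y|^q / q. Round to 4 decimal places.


The conjugate exponent q satisfies 1/p + 1/q = 1.
p = 2, so q = 2/(2 - 1) = 2.0
|y|^q = 2.5403^2.0 = 6.4531
f*(2.5403) = 6.4531 / 2.0 = 3.2266


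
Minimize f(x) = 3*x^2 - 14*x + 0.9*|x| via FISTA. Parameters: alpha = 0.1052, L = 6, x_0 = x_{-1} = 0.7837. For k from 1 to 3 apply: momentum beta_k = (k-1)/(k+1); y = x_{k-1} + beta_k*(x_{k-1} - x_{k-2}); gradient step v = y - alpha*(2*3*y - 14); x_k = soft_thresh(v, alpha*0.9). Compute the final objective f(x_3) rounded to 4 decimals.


FISTA on f(x) = 3*x^2 - 14*x + 0.9*|x|
L = 6, alpha = 0.1052
Iteration 1: beta = 0.0, y = 0.7837 + 0.0*(0.7837 - 0.7837) = 0.7837
  grad(y) = -9.2978, v = y - alpha*grad = 1.7618
  prox(v) = soft_thresh(1.7618, 0.0947) = 1.6671
Iteration 2: beta = 0.3333, y = 1.6671 + 0.3333*(1.6671 - 0.7837) = 1.9616
  grad(y) = -2.2302, v = y - alpha*grad = 2.1962
  prox(v) = soft_thresh(2.1962, 0.0947) = 2.1016
Iteration 3: beta = 0.5, y = 2.1016 + 0.5*(2.1016 - 1.6671) = 2.3188
  grad(y) = -0.0873, v = y - alpha*grad = 2.328
  prox(v) = soft_thresh(2.328, 0.0947) = 2.2333
f(x_3) = 3*2.2333^2 - 14*2.2333 + 0.9*|2.2333| = -14.2933


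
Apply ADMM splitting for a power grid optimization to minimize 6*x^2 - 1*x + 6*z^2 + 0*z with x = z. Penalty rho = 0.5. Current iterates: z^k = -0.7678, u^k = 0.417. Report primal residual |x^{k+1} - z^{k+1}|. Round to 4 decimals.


ADMM iteration with rho = 0.5, z^k = -0.7678, u^k = 0.417
Step 1: x-update.
Minimize 6*x^2 - 1*x + (0.5/2)*(x + 0.7678 + 0.417)^2
FOC: (2*6 + 0.5)*x = 1 + 0.5*(-0.7678 - 0.417)
x^{k+1} = 0.0326
Step 2: z-update.
Minimize 6*z^2 + 0*z + (0.5/2)*(0.0326 - z + 0.417)^2
FOC: (2*6 + 0.5)*z = 0 + 0.5*(0.0326 + 0.417)
z^{k+1} = 0.018
Step 3: u-update.
u^{k+1} = 0.417 + 0.0326 - 0.018 = 0.4316
Step 4: Primal residual = |0.0326 - 0.018| = 0.0146


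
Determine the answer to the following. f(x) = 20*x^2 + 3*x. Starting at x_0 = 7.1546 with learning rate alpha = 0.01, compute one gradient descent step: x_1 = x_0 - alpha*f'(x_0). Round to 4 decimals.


We compute the gradient at x_0 and apply the update.
f'(x) = 40*x + 3
f'(7.1546) = 40*7.1546 + 3 = 289.184
x_1 = 7.1546 - 0.01*289.184 = 4.2628


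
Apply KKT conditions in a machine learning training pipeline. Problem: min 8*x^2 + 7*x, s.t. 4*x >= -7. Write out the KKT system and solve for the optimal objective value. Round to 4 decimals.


Step 1: Try lambda = 0 (constraint inactive).
Stationarity: 2*8*x + 7 = 0
x* = -7/(2*8) = -0.4375
Check constraint: 4*-0.4375 = -1.75 >= -7 -- satisfied.
Step 2: Compute optimal value.
f(x*) = 8*(-0.4375)^2 + 7*(-0.4375) = -1.5313


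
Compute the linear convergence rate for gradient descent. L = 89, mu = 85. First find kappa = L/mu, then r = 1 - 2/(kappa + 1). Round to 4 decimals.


Step 1: Compute the condition number.
kappa = L/mu = 89/85 = 1.0471
Step 2: Compute the convergence rate.
r = 1 - 2/(kappa + 1) = 1 - 2*mu/(L + mu) = (L - mu)/(L + mu) = 4/174 = 0.023


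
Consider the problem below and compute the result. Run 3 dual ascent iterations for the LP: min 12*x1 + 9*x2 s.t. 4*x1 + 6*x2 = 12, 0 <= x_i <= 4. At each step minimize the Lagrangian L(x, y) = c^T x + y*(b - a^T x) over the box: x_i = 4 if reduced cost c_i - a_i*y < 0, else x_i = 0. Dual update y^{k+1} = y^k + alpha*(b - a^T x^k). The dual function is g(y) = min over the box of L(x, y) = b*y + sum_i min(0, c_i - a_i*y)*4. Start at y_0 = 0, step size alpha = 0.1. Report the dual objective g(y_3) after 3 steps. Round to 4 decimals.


Dual ascent for LP: min 12*x1 + 9*x2, 4*x1 + 6*x2 = 12, 0 <= x_i <= 4
Step 1: y^k = 0.0, reduced costs: (12.0, 9.0)
  x^k = (0.0, 0.0), subgradient = b - a^T x = 12.0
  y^{k+1} = 0.0 + 0.1*12.0 = 1.2
Step 2: y^k = 1.2, reduced costs: (7.2, 1.8)
  x^k = (0.0, 0.0), subgradient = b - a^T x = 12.0
  y^{k+1} = 1.2 + 0.1*12.0 = 2.4
Step 3: y^k = 2.4, reduced costs: (2.4, -5.4)
  x^k = (0.0, 4.0), subgradient = b - a^T x = -12.0
  y^{k+1} = 2.4 + 0.1*-12.0 = 1.2
Dual objective at y_3 = 1.2: reduced costs (7.2, 1.8), box minimizer x = (0.0, 0.0)
g(y_3) = b*y + (c1 - a1*y)*x1 + (c2 - a2*y)*x2 = 12*1.2 + 7.2*0.0 + 1.8*0.0 = 14.4 + 0.0 + 0.0 = 14.4


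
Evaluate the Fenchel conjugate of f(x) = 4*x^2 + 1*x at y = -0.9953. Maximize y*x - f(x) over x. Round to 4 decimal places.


f*(y) = sup_x {y*x - a*x^2 - b*x} = sup_x {(y-b)*x - a*x^2}
FOC: (y - b) - 2a*x = 0 => x* = (y - b)/(2a)
x* = (-0.9953 - 1)/(2*4) = -0.2494
f*(-0.9953) = (y-b)^2/(4a) = (-0.9953 - 1)^2/(4*4)
= 3.9812/16 = 0.2488


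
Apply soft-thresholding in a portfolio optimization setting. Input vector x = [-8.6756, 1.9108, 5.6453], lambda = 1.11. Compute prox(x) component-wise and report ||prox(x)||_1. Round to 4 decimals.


Soft-thresholding with lambda = 1.11:
prox(-8.6756) = sign(-8.6756)*max(|-8.6756| - 1.11, 0) = -7.5656
prox(1.9108) = sign(1.9108)*max(|1.9108| - 1.11, 0) = 0.8008
prox(5.6453) = sign(5.6453)*max(|5.6453| - 1.11, 0) = 4.5353
prox(x) = [-7.5656, 0.8008, 4.5353]
||prox(x)||_1 = 7.5656 + 0.8008 + 4.5353 = 12.9017


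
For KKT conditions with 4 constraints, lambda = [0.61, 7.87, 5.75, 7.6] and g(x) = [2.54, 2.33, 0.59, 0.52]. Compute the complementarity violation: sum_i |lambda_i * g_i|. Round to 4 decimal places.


KKT complementary slackness check:
lambda_1 * g_1 = 0.61 * 2.54 = 1.5494
lambda_2 * g_2 = 7.87 * 2.33 = 18.3371
lambda_3 * g_3 = 5.75 * 0.59 = 3.3925
lambda_4 * g_4 = 7.6 * 0.52 = 3.952
Total violation = 1.5494 + 18.3371 + 3.3925 + 3.952 = 27.231


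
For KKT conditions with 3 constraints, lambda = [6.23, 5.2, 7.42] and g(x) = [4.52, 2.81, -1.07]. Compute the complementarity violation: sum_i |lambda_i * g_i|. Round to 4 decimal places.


KKT complementary slackness check:
lambda_1 * g_1 = 6.23 * 4.52 = 28.1596
lambda_2 * g_2 = 5.2 * 2.81 = 14.612
lambda_3 * g_3 = 7.42 * -1.07 = -7.9394
Total violation = 28.1596 + 14.612 + 7.9394 = 50.711


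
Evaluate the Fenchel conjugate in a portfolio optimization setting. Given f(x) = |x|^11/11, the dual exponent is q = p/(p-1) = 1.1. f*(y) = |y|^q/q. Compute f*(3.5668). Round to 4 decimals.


The conjugate exponent q satisfies 1/p + 1/q = 1.
p = 11, so q = 11/(11 - 1) = 1.1
|y|^q = 3.5668^1.1 = 4.0505
f*(3.5668) = 4.0505 / 1.1 = 3.6823


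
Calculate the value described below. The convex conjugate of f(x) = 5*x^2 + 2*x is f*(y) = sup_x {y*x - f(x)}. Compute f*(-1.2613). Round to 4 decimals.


f*(y) = sup_x {y*x - a*x^2 - b*x} = sup_x {(y-b)*x - a*x^2}
FOC: (y - b) - 2a*x = 0 => x* = (y - b)/(2a)
x* = (-1.2613 - 2)/(2*5) = -0.3261
f*(-1.2613) = (y-b)^2/(4a) = (-1.2613 - 2)^2/(4*5)
= 10.6361/20 = 0.5318


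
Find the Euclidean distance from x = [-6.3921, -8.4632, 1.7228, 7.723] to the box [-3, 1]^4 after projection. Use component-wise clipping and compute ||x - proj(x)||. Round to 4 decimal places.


Project each component onto [-3, 1].
clip(-6.3921) = -3.0, clip(-8.4632) = -3.0, clip(1.7228) = 1.0, clip(7.723) = 1.0
Projection = [-3.0, -3.0, 1.0, 1.0]
Squared diffs: [11.5063, 29.8466, 0.5224, 45.1987]
Distance = sqrt(87.074) = 9.3313


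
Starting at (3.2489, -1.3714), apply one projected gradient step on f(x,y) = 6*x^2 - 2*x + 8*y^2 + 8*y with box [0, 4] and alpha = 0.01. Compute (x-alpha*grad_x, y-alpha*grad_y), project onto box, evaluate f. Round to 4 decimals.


Step 1: Compute gradient at (3.2489, -1.3714).
grad_x = 2*6*3.2489 - 2 = 36.9868
grad_y = 2*8*-1.3714 + 8 = -13.9424
Step 2: Gradient step.
x_raw = 3.2489 - 0.01*36.9868 = 2.879
y_raw = -1.3714 - 0.01*-13.9424 = -1.232
Step 3: Project onto [0, 4].
x_proj = clip(2.879) = 2.879
y_proj = clip(-1.232) = 0.0
Step 4: Evaluate f.
f(2.879, 0.0) = 43.9749


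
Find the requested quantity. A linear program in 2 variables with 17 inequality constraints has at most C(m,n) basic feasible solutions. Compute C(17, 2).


Each vertex corresponds to some choice of n active constraints out of m, so the number of vertices is at most C(m, n) = m! / (n!(m-n)!).
m = 17, n = 2
Numerator: 17 * 16
Denominator: 2! = 2
C(17, 2) = 136


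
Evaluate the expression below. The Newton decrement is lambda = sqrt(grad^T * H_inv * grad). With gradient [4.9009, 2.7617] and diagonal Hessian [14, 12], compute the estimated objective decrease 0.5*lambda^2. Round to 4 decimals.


Step 1: H is diagonal, so H^(-1) * g = [0.3501, 0.2301].
Step 2: g^T H^(-1) g = sum_i g_i^2 / H_ii
  = (4.9009)^2/14 + (2.7617)^2/12
  = 1.7156 + 0.6356 = 2.3512
Step 3: Objective decrease = 0.5 * g^T H^(-1) g = 1.1756


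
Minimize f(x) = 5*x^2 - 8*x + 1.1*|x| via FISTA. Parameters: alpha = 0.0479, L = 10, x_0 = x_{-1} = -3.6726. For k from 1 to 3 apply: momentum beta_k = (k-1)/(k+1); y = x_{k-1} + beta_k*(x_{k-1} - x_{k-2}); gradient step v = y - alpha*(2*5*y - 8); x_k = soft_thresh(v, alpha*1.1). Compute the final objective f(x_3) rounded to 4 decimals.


FISTA on f(x) = 5*x^2 - 8*x + 1.1*|x|
L = 10, alpha = 0.0479
Iteration 1: beta = 0.0, y = -3.6726 + 0.0*(-3.6726 + 3.6726) = -3.6726
  grad(y) = -44.726, v = y - alpha*grad = -1.5302
  prox(v) = soft_thresh(-1.5302, 0.0527) = -1.4775
Iteration 2: beta = 0.3333, y = -1.4775 + 0.3333*(-1.4775 + 3.6726) = -0.7458
  grad(y) = -15.4585, v = y - alpha*grad = -0.0054
  prox(v) = soft_thresh(-0.0054, 0.0527) = 0.0
Iteration 3: beta = 0.5, y = 0.0 + 0.5*(0.0 + 1.4775) = 0.7388
  grad(y) = -0.6123, v = y - alpha*grad = 0.7681
  prox(v) = soft_thresh(0.7681, 0.0527) = 0.7154
f(x_3) = 5*0.7154^2 - 8*0.7154 + 1.1*|0.7154| = -2.3773
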